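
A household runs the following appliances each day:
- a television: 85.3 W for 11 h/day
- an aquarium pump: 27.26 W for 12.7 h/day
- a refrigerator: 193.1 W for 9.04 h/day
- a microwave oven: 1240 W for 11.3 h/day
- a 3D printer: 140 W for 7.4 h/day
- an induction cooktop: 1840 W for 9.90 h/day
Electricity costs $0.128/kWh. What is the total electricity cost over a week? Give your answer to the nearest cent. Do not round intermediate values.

television: 85.3 W × 11 h × 7 d = 6,568 Wh = 6.568 kWh
aquarium pump: 27.26 W × 12.7 h × 7 d = 2,423 Wh = 2.423 kWh
refrigerator: 193.1 W × 9.04 h × 7 d = 12,219 Wh = 12.22 kWh
microwave oven: 1240 W × 11.3 h × 7 d = 98,084 Wh = 98.08 kWh
3D printer: 140 W × 7.4 h × 7 d = 7,252 Wh = 7.252 kWh
induction cooktop: 1840 W × 9.90 h × 7 d = 127,512 Wh = 127.5 kWh
Total energy = 6.568 + 2.423 + 12.22 + 98.08 + 7.252 + 127.5 = 254.1 kWh
Cost = 254.1 kWh × $0.128 = $32.52

$32.52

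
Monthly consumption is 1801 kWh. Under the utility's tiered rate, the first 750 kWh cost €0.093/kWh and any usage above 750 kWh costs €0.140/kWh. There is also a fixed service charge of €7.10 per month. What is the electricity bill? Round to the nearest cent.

First 750 kWh × €0.093 = €69.75
Remaining 1051 kWh × €0.140 = €147.14
Energy charge = €216.89; + service €7.10 = €223.99

€223.99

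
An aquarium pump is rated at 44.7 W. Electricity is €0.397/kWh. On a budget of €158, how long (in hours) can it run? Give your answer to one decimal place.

8903.5 h

Energy budget = €158 / €0.397 per kWh = 398 kWh = 397,985 Wh
Runtime = 397,985 Wh / 44.7 W = 8,903 h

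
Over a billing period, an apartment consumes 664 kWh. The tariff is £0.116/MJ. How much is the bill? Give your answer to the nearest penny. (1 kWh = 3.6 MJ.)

664 kWh × (3.6 MJ/kWh) = 2,390 MJ
Cost = 2,390 MJ × £0.116/MJ = £277.29

£277.29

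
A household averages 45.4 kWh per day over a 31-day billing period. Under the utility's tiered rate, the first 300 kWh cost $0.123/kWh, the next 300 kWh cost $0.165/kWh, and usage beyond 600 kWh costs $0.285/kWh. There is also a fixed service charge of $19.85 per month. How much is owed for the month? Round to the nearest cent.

Usage = 45.4 kWh/day × 31 days = 1407.4 kWh
First 300 kWh × $0.123 = $36.90
Next 300 kWh × $0.165 = $49.50
Remaining 807.4 kWh × $0.285 = $230.11
Energy charge = $316.51; + service $19.85 = $336.36

$336.36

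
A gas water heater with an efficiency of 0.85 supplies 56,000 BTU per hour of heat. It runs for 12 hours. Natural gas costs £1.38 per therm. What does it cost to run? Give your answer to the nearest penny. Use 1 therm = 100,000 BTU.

Heat delivered = 56,000 BTU/h × 12 h = 672,000 BTU
Gas input = 672,000 / 0.85 = 790,588 BTU
= 790,588 / 100,000 = 7.906 therm
Cost = 7.906 × £1.38/therm = £10.91

£10.91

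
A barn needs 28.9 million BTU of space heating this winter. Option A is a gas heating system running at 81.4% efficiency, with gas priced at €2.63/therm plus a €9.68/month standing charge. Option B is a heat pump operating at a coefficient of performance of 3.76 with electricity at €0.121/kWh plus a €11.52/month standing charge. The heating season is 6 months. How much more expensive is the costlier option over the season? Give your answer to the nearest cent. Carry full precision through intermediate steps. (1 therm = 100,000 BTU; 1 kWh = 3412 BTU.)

€650.13

Heat load = 28.9 × 10⁶ BTU = 28,900,000 BTU
Gas: input = 28,900,000 / 0.814 = 35,503,686 BTU = 355 therm → 355 × €2.63 = €933.75; + 6 × €9.68 standing = €991.83
Heat pump: 28,900,000 BTU / 3412 = 8,470 kWh heat; / 3.76 = 2,253 kWh in → × €0.121 = €272.58; + 6 × €11.52 standing = €341.70
Difference = |€991.83 − €341.70| = €650.13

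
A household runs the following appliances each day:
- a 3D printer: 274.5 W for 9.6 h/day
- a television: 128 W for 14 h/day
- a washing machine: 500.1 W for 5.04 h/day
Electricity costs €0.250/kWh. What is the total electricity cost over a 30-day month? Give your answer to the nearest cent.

€52.11

3D printer: 274.5 W × 9.6 h × 30 d = 79,056 Wh = 79.06 kWh
television: 128 W × 14 h × 30 d = 53,760 Wh = 53.76 kWh
washing machine: 500.1 W × 5.04 h × 30 d = 75,615 Wh = 75.62 kWh
Total energy = 79.06 + 53.76 + 75.62 = 208.4 kWh
Cost = 208.4 kWh × €0.250 = €52.11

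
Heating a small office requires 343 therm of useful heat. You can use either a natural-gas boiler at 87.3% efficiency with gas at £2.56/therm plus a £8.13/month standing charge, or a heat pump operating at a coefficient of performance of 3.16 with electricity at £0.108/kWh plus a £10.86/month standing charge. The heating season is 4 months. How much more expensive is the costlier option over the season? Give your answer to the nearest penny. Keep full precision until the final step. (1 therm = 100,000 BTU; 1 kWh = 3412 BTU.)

Heat load = 343 therm × 100,000 = 34,300,000 BTU
Gas: input = 34,300,000 / 0.873 = 39,289,805 BTU = 392.9 therm → 392.9 × £2.56 = £1,005.82; + 4 × £8.13 standing = £1,038.34
Heat pump: 34,300,000 BTU / 3412 = 10,050 kWh heat; / 3.16 = 3,181 kWh in → × £0.108 = £343.58; + 4 × £10.86 standing = £387.02
Difference = |£1,038.34 − £387.02| = £651.32

£651.32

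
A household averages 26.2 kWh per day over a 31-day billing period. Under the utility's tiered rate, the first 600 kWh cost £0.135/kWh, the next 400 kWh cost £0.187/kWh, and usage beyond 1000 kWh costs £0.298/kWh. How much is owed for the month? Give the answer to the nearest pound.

£121

Usage = 26.2 kWh/day × 31 days = 812.2 kWh
First 600 kWh × £0.135 = £81.00
Next 212.2 kWh × £0.187 = £39.68
Remaining tier: 0 kWh (not reached)
Total = £120.68 ≈ £121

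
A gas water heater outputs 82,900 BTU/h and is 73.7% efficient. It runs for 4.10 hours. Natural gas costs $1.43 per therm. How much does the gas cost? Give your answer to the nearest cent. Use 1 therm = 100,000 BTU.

Heat delivered = 82,900 BTU/h × 4.10 h = 339,890 BTU
Gas input = 339,890 / 0.737 = 461,180 BTU
= 461,180 / 100,000 = 4.612 therm
Cost = 4.612 × $1.43/therm = $6.59

$6.59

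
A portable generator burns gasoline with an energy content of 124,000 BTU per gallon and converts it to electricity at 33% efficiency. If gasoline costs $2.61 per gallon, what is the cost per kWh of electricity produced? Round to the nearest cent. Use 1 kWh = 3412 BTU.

Electrical output per gallon = 124,000 BTU × 0.33 / 3412 BTU/kWh = 11.99 kWh
Cost per kWh = $2.61 / 11.99 kWh = $0.218

$0.22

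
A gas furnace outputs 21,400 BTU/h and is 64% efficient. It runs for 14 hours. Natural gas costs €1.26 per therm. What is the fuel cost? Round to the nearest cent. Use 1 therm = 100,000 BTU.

Heat delivered = 21,400 BTU/h × 14 h = 299,600 BTU
Gas input = 299,600 / 0.64 = 468,125 BTU
= 468,125 / 100,000 = 4.681 therm
Cost = 4.681 × €1.26/therm = €5.90

€5.90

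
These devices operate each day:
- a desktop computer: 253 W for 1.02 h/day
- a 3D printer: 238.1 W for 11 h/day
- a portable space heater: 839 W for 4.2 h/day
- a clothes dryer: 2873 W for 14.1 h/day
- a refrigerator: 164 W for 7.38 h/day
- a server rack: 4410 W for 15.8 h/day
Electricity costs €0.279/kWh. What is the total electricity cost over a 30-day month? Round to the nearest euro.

desktop computer: 253 W × 1.02 h × 30 d = 7,742 Wh = 7.742 kWh
3D printer: 238.1 W × 11 h × 30 d = 78,573 Wh = 78.57 kWh
portable space heater: 839 W × 4.2 h × 30 d = 105,714 Wh = 105.7 kWh
clothes dryer: 2873 W × 14.1 h × 30 d = 1,215,279 Wh = 1,215 kWh
refrigerator: 164 W × 7.38 h × 30 d = 36,310 Wh = 36.31 kWh
server rack: 4410 W × 15.8 h × 30 d = 2,090,340 Wh = 2,090 kWh
Total energy = 7.742 + 78.57 + 105.7 + 1,215 + 36.31 + 2,090 = 3,534 kWh
Cost = 3,534 kWh × €0.279 = €985.97 ≈ €986

€986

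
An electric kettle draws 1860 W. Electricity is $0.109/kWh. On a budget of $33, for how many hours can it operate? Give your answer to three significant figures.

Energy budget = $33 / $0.109 per kWh = 302.8 kWh = 302,752 Wh
Runtime = 302,752 Wh / 1860 W = 162.8 h

163 h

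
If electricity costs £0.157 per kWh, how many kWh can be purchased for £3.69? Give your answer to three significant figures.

23.5 kWh

£3.69 / £0.157 per kWh = 23.5 kWh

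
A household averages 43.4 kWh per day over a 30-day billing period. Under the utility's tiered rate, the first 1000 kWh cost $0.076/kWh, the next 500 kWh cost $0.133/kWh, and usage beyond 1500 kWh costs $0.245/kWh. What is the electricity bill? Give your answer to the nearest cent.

Usage = 43.4 kWh/day × 30 days = 1302 kWh
First 1000 kWh × $0.076 = $76.00
Next 302 kWh × $0.133 = $40.17
Remaining tier: 0 kWh (not reached)
Total = $116.17

$116.17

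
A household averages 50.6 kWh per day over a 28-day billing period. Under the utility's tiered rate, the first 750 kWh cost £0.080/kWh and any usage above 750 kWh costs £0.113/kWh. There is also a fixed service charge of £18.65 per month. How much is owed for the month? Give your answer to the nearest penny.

Usage = 50.6 kWh/day × 28 days = 1416.8 kWh
First 750 kWh × £0.080 = £60.00
Remaining 666.8 kWh × £0.113 = £75.35
Energy charge = £135.35; + service £18.65 = £154.00

£154.00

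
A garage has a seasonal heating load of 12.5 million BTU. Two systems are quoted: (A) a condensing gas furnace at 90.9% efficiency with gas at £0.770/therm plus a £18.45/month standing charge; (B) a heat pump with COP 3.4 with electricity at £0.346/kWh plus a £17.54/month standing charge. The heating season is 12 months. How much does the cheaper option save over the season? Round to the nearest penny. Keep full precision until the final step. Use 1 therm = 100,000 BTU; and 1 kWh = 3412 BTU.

£256.01

Heat load = 12.5 × 10⁶ BTU = 12,500,000 BTU
Gas: input = 12,500,000 / 0.909 = 13,751,375 BTU = 137.5 therm → 137.5 × £0.770 = £105.89; + 12 × £18.45 standing = £327.29
Heat pump: 12,500,000 BTU / 3412 = 3,664 kWh heat; / 3.4 = 1,078 kWh in → × £0.346 = £372.82; + 12 × £17.54 standing = £583.30
Difference = |£327.29 − £583.30| = £256.01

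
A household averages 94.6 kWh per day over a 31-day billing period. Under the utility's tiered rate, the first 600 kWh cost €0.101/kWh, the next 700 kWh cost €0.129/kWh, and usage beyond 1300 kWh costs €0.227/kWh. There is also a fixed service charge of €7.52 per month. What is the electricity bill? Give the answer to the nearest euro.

€529

Usage = 94.6 kWh/day × 31 days = 2932.6 kWh
First 600 kWh × €0.101 = €60.60
Next 700 kWh × €0.129 = €90.30
Remaining 1632.6 kWh × €0.227 = €370.60
Energy charge = €521.50; + service €7.52 = €529.02 ≈ €529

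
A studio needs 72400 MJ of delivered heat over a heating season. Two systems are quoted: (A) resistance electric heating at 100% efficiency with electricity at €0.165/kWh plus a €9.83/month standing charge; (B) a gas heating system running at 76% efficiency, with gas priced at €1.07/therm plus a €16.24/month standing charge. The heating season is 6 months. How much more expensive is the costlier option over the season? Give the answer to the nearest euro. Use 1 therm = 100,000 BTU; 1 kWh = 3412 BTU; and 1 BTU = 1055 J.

Heat load = 72400 MJ = 72,400,000,000 J / 1055 = 68,625,592 BTU
Gas: input = 68,625,592 / 0.76 = 90,296,832 BTU = 903 therm → 903 × €1.07 = €966.18; + 6 × €16.24 standing = €1,063.62
Electric: 68,625,592 BTU / 3412 = 20,110 kWh → × €0.165 = €3,318.65; + 6 × €9.83 standing = €3,377.63
Difference = |€1,063.62 − €3,377.63| = €2,314.01 ≈ €2314

€2314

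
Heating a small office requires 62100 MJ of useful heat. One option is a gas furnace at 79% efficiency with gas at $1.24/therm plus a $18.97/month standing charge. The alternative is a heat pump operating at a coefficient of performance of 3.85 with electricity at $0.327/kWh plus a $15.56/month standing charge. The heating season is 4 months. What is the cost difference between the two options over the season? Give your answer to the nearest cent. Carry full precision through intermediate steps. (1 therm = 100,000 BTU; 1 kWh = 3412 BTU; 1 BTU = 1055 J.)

Heat load = 62100 MJ = 62,100,000,000 J / 1055 = 58,862,559 BTU
Gas: input = 58,862,559 / 0.790 = 74,509,569 BTU = 745.1 therm → 745.1 × $1.24 = $923.92; + 4 × $18.97 standing = $999.80
Heat pump: 58,862,559 BTU / 3412 = 17,250 kWh heat; / 3.85 = 4,481 kWh in → × $0.327 = $1,465.27; + 4 × $15.56 standing = $1,527.51
Difference = |$999.80 − $1,527.51| = $527.71

$527.71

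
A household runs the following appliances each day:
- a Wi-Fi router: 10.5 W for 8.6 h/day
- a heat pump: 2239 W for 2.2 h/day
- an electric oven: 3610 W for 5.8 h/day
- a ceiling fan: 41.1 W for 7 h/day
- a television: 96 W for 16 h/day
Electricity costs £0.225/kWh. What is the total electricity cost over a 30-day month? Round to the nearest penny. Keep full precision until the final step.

£187.50

Wi-Fi router: 10.5 W × 8.6 h × 30 d = 2,709 Wh = 2.709 kWh
heat pump: 2239 W × 2.2 h × 30 d = 147,774 Wh = 147.8 kWh
electric oven: 3610 W × 5.8 h × 30 d = 628,140 Wh = 628.1 kWh
ceiling fan: 41.1 W × 7 h × 30 d = 8,631 Wh = 8.631 kWh
television: 96 W × 16 h × 30 d = 46,080 Wh = 46.08 kWh
Total energy = 2.709 + 147.8 + 628.1 + 8.631 + 46.08 = 833.3 kWh
Cost = 833.3 kWh × £0.225 = £187.50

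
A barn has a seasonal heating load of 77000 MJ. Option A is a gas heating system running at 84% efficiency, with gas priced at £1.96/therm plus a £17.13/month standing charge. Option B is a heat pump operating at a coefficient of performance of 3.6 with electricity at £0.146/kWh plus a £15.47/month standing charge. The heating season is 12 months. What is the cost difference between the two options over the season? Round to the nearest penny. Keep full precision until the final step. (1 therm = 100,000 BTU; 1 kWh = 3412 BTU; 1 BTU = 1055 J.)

£855.40

Heat load = 77000 MJ = 77,000,000,000 J / 1055 = 72,985,782 BTU
Gas: input = 72,985,782 / 0.84 = 86,887,836 BTU = 868.9 therm → 868.9 × £1.96 = £1,703.00; + 12 × £17.13 standing = £1,908.56
Heat pump: 72,985,782 BTU / 3412 = 21,390 kWh heat; / 3.6 = 5,942 kWh in → × £0.146 = £867.52; + 12 × £15.47 standing = £1,053.16
Difference = |£1,908.56 − £1,053.16| = £855.40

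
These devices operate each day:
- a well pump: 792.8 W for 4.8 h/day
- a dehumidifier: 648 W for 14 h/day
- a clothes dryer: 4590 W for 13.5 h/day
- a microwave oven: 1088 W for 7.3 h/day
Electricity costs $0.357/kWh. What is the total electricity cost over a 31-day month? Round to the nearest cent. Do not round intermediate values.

well pump: 792.8 W × 4.8 h × 31 d = 117,969 Wh = 118 kWh
dehumidifier: 648 W × 14 h × 31 d = 281,232 Wh = 281.2 kWh
clothes dryer: 4590 W × 13.5 h × 31 d = 1,920,915 Wh = 1,921 kWh
microwave oven: 1088 W × 7.3 h × 31 d = 246,214 Wh = 246.2 kWh
Total energy = 118 + 281.2 + 1,921 + 246.2 = 2,566 kWh
Cost = 2,566 kWh × $0.357 = $916.18

$916.18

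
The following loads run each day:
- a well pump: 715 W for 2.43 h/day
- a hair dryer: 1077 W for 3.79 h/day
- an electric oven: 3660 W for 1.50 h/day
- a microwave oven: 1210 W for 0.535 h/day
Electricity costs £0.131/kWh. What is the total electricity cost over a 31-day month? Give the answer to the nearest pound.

well pump: 715 W × 2.43 h × 31 d = 53,861 Wh = 53.86 kWh
hair dryer: 1077 W × 3.79 h × 31 d = 126,537 Wh = 126.5 kWh
electric oven: 3660 W × 1.50 h × 31 d = 170,190 Wh = 170.2 kWh
microwave oven: 1210 W × 0.535 h × 31 d = 20,068 Wh = 20.07 kWh
Total energy = 53.86 + 126.5 + 170.2 + 20.07 = 370.7 kWh
Cost = 370.7 kWh × £0.131 = £48.56 ≈ £49

£49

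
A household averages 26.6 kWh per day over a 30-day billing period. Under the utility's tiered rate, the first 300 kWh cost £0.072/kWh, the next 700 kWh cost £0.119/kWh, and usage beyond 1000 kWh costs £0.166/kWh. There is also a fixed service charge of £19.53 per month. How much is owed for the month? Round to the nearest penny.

£100.39

Usage = 26.6 kWh/day × 30 days = 798 kWh
First 300 kWh × £0.072 = £21.60
Next 498 kWh × £0.119 = £59.26
Remaining tier: 0 kWh (not reached)
Energy charge = £80.86; + service £19.53 = £100.39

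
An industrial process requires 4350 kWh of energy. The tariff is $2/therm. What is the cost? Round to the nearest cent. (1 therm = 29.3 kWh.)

$296.93

4350 kWh × (0.03413 therm/kWh) = 148.5 therm
Cost = 148.5 therm × $2/therm = $296.93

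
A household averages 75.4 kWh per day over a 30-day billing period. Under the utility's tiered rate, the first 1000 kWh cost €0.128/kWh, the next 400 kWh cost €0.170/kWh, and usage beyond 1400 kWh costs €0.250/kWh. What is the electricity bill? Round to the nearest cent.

€411.50

Usage = 75.4 kWh/day × 30 days = 2262 kWh
First 1000 kWh × €0.128 = €128.00
Next 400 kWh × €0.170 = €68.00
Remaining 862 kWh × €0.250 = €215.50
Total = €411.50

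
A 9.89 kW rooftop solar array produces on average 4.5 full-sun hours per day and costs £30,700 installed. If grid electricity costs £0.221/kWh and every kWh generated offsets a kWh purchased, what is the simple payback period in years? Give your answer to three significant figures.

8.55 years

Daily generation = 9.89 kW × 4.5 h = 44.51 kWh
Annual generation = 44.51 × 365 = 16244 kWh
Annual savings = 16244 × £0.221 = £3,590.00
Payback = £30,700 / £3,590.00 = 8.55 years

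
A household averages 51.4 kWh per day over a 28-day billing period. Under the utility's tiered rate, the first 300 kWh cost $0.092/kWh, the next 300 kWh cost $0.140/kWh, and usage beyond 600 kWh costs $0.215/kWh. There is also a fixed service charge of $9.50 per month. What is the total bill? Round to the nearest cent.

$259.53

Usage = 51.4 kWh/day × 28 days = 1439.2 kWh
First 300 kWh × $0.092 = $27.60
Next 300 kWh × $0.140 = $42.00
Remaining 839.2 kWh × $0.215 = $180.43
Energy charge = $250.03; + service $9.50 = $259.53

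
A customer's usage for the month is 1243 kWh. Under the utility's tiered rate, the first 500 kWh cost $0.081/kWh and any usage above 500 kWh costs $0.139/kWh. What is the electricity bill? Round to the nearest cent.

First 500 kWh × $0.081 = $40.50
Remaining 743 kWh × $0.139 = $103.28
Total = $143.78

$143.78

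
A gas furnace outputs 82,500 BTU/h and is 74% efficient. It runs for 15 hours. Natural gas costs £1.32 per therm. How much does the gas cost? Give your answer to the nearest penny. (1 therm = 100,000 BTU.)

Heat delivered = 82,500 BTU/h × 15 h = 1,237,500 BTU
Gas input = 1,237,500 / 0.74 = 1,672,297 BTU
= 1,672,297 / 100,000 = 16.72 therm
Cost = 16.72 × £1.32/therm = £22.07

£22.07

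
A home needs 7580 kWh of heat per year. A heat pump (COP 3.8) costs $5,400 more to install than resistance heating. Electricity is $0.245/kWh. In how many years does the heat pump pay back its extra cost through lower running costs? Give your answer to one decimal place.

3.9 years

Resistance: 7580 kWh × $0.245 = $1,857.10/yr
Heat pump: 7580 / 3.8 = 1995 kWh in → × $0.245 = $488.71/yr
Annual savings = $1,368.39
Payback = $5,400 / $1,368.39 = 3.95 years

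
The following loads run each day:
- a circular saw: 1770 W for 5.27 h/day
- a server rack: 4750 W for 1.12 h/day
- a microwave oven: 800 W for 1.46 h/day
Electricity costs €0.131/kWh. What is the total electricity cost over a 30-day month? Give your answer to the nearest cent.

circular saw: 1770 W × 5.27 h × 30 d = 279,837 Wh = 279.8 kWh
server rack: 4750 W × 1.12 h × 30 d = 159,600 Wh = 159.6 kWh
microwave oven: 800 W × 1.46 h × 30 d = 35,040 Wh = 35.04 kWh
Total energy = 279.8 + 159.6 + 35.04 = 474.5 kWh
Cost = 474.5 kWh × €0.131 = €62.16

€62.16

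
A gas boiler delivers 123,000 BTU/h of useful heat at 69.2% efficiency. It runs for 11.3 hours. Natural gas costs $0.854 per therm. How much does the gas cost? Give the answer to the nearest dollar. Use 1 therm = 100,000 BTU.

$17

Heat delivered = 123,000 BTU/h × 11.3 h = 1,389,900 BTU
Gas input = 1,389,900 / 0.692 = 2,008,526 BTU
= 2,008,526 / 100,000 = 20.09 therm
Cost = 20.09 × $0.854/therm = $17.15 ≈ $17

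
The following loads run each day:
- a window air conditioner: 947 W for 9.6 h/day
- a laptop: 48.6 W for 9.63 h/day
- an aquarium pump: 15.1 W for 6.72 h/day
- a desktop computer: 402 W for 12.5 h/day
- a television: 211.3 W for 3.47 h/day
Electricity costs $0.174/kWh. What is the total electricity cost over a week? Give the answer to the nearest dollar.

$19

window air conditioner: 947 W × 9.6 h × 7 d = 63,638 Wh = 63.64 kWh
laptop: 48.6 W × 9.63 h × 7 d = 3,276 Wh = 3.276 kWh
aquarium pump: 15.1 W × 6.72 h × 7 d = 710 Wh = 0.7103 kWh
desktop computer: 402 W × 12.5 h × 7 d = 35,175 Wh = 35.17 kWh
television: 211.3 W × 3.47 h × 7 d = 5,132 Wh = 5.132 kWh
Total energy = 63.64 + 3.276 + 0.7103 + 35.17 + 5.132 = 107.9 kWh
Cost = 107.9 kWh × $0.174 = $18.78 ≈ $19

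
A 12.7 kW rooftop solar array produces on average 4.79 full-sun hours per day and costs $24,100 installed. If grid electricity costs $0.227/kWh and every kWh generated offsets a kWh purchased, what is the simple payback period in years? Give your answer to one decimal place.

4.8 years

Daily generation = 12.7 kW × 4.79 h = 60.83 kWh
Annual generation = 60.83 × 365 = 22204 kWh
Annual savings = 22204 × $0.227 = $5,040.32
Payback = $24,100 / $5,040.32 = 4.78 years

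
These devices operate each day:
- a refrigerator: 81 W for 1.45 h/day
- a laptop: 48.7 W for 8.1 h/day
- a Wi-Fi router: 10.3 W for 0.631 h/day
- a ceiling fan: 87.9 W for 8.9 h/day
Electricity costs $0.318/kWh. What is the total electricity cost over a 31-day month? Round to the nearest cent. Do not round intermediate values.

$12.82

refrigerator: 81 W × 1.45 h × 31 d = 3,641 Wh = 3.641 kWh
laptop: 48.7 W × 8.1 h × 31 d = 12,229 Wh = 12.23 kWh
Wi-Fi router: 10.3 W × 0.631 h × 31 d = 201 Wh = 0.2015 kWh
ceiling fan: 87.9 W × 8.9 h × 31 d = 24,252 Wh = 24.25 kWh
Total energy = 3.641 + 12.23 + 0.2015 + 24.25 = 40.32 kWh
Cost = 40.32 kWh × $0.318 = $12.82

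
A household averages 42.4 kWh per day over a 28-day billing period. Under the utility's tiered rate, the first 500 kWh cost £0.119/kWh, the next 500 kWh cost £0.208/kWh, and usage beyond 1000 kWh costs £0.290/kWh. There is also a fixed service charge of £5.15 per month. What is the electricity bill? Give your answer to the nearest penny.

£222.94

Usage = 42.4 kWh/day × 28 days = 1187.2 kWh
First 500 kWh × £0.119 = £59.50
Next 500 kWh × £0.208 = £104.00
Remaining 187.2 kWh × £0.290 = £54.29
Energy charge = £217.79; + service £5.15 = £222.94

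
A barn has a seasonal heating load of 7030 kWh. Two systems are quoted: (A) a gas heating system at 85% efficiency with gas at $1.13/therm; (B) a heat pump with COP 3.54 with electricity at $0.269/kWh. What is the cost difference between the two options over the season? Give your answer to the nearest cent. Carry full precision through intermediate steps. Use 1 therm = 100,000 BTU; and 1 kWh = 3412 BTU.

Heat load = 7030 kWh × 3412 = 23,986,360 BTU
Gas: input = 23,986,360 / 0.85 = 28,219,247 BTU = 282.2 therm → 282.2 × $1.13 = $318.88
Heat pump: 23,986,360 BTU / 3412 = 7,030 kWh heat; / 3.54 = 1,986 kWh in → × $0.269 = $534.20
Difference = |$318.88 − $534.20| = $215.32

$215.32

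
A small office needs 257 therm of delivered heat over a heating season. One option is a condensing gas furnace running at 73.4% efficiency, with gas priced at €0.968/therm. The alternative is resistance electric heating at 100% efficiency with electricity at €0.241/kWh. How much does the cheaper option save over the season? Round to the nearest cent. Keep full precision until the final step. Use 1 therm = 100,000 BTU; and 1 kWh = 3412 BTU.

€1476.34

Heat load = 257 therm × 100,000 = 25,700,000 BTU
Gas: input = 25,700,000 / 0.734 = 35,013,624 BTU = 350.1 therm → 350.1 × €0.968 = €338.93
Electric: 25,700,000 BTU / 3412 = 7,532 kWh → × €0.241 = €1,815.27
Difference = |€338.93 − €1,815.27| = €1,476.34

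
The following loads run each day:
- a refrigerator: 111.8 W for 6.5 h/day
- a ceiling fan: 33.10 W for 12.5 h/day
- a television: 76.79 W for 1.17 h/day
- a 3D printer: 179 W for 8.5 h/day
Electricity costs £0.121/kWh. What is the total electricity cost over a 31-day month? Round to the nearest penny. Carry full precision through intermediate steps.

£10.32

refrigerator: 111.8 W × 6.5 h × 31 d = 22,528 Wh = 22.53 kWh
ceiling fan: 33.10 W × 12.5 h × 31 d = 12,826 Wh = 12.83 kWh
television: 76.79 W × 1.17 h × 31 d = 2,785 Wh = 2.785 kWh
3D printer: 179 W × 8.5 h × 31 d = 47,166 Wh = 47.17 kWh
Total energy = 22.53 + 12.83 + 2.785 + 47.17 = 85.31 kWh
Cost = 85.31 kWh × £0.121 = £10.32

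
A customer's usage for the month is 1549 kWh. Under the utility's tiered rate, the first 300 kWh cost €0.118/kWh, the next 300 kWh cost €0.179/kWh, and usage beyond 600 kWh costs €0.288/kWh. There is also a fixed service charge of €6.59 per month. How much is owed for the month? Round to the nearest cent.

€369.00

First 300 kWh × €0.118 = €35.40
Next 300 kWh × €0.179 = €53.70
Remaining 949 kWh × €0.288 = €273.31
Energy charge = €362.41; + service €6.59 = €369.00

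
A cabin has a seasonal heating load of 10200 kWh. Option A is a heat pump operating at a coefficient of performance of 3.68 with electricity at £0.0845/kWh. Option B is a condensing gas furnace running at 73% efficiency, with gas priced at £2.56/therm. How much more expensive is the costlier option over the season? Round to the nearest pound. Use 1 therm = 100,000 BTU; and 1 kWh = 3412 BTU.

£986

Heat load = 10200 kWh × 3412 = 34,802,400 BTU
Gas: input = 34,802,400 / 0.73 = 47,674,521 BTU = 476.7 therm → 476.7 × £2.56 = £1,220.47
Heat pump: 34,802,400 BTU / 3412 = 10,200 kWh heat; / 3.68 = 2,772 kWh in → × £0.0845 = £234.21
Difference = |£1,220.47 − £234.21| = £986.26 ≈ £986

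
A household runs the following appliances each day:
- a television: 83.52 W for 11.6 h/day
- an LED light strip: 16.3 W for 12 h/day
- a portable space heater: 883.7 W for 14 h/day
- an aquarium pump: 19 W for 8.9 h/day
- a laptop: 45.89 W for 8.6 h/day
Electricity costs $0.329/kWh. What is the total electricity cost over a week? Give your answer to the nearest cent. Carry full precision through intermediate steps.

$32.47

television: 83.52 W × 11.6 h × 7 d = 6,782 Wh = 6.782 kWh
LED light strip: 16.3 W × 12 h × 7 d = 1,369 Wh = 1.369 kWh
portable space heater: 883.7 W × 14 h × 7 d = 86,603 Wh = 86.6 kWh
aquarium pump: 19 W × 8.9 h × 7 d = 1,184 Wh = 1.184 kWh
laptop: 45.89 W × 8.6 h × 7 d = 2,763 Wh = 2.763 kWh
Total energy = 6.782 + 1.369 + 86.6 + 1.184 + 2.763 = 98.7 kWh
Cost = 98.7 kWh × $0.329 = $32.47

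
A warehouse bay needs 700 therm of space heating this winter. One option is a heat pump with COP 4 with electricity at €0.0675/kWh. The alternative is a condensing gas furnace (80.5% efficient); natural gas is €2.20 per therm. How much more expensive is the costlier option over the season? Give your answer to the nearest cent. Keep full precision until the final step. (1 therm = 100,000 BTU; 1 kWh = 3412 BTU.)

€1566.84

Heat load = 700 therm × 100,000 = 70,000,000 BTU
Gas: input = 70,000,000 / 0.805 = 86,956,522 BTU = 869.6 therm → 869.6 × €2.20 = €1,913.04
Heat pump: 70,000,000 BTU / 3412 = 20,520 kWh heat; / 4 = 5,129 kWh in → × €0.0675 = €346.20
Difference = |€1,913.04 − €346.20| = €1,566.84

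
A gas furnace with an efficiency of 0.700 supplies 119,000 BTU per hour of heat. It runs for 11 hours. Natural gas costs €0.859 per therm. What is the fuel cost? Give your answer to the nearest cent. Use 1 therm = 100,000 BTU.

Heat delivered = 119,000 BTU/h × 11 h = 1,309,000 BTU
Gas input = 1,309,000 / 0.700 = 1,870,000 BTU
= 1,870,000 / 100,000 = 18.7 therm
Cost = 18.7 × €0.859/therm = €16.06

€16.06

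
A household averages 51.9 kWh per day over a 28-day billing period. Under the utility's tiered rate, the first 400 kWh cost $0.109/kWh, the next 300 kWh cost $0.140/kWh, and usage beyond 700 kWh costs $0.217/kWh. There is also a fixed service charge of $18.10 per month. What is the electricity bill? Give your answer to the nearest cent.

$267.14

Usage = 51.9 kWh/day × 28 days = 1453.2 kWh
First 400 kWh × $0.109 = $43.60
Next 300 kWh × $0.140 = $42.00
Remaining 753.2 kWh × $0.217 = $163.44
Energy charge = $249.04; + service $18.10 = $267.14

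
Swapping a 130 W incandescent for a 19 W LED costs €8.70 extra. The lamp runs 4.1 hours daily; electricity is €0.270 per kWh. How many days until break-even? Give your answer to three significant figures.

Power saved = 130 − 19 = 111 W
Daily energy saved = 111 W × 4.1 h = 455.1 Wh = 0.4551 kWh
Daily savings = 0.4551 × €0.270 = €0.1229
Payback = €8.70 / €0.1229 per day = 70.8 days

70.8 days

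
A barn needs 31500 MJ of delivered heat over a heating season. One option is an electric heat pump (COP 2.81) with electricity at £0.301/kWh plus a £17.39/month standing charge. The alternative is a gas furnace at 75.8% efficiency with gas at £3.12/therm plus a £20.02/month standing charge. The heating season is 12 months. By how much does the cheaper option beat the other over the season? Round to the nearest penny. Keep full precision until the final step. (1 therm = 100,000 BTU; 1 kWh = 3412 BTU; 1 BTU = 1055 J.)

Heat load = 31500 MJ = 31,500,000,000 J / 1055 = 29,857,820 BTU
Gas: input = 29,857,820 / 0.758 = 39,390,264 BTU = 393.9 therm → 393.9 × £3.12 = £1,228.98; + 12 × £20.02 standing = £1,469.22
Heat pump: 29,857,820 BTU / 3412 = 8,751 kWh heat; / 2.81 = 3,114 kWh in → × £0.301 = £937.37; + 12 × £17.39 standing = £1,146.05
Difference = |£1,469.22 − £1,146.05| = £323.17

£323.17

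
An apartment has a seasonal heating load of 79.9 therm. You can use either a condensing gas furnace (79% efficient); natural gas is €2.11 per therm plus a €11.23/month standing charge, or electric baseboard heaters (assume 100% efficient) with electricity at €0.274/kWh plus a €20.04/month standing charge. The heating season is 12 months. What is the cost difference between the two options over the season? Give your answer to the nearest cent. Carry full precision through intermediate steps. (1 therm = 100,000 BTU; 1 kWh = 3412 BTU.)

€533.95

Heat load = 79.9 therm × 100,000 = 7,990,000 BTU
Gas: input = 7,990,000 / 0.79 = 10,113,924 BTU = 101.1 therm → 101.1 × €2.11 = €213.40; + 12 × €11.23 standing = €348.16
Electric: 7,990,000 BTU / 3412 = 2,342 kWh → × €0.274 = €641.64; + 12 × €20.04 standing = €882.12
Difference = |€348.16 − €882.12| = €533.95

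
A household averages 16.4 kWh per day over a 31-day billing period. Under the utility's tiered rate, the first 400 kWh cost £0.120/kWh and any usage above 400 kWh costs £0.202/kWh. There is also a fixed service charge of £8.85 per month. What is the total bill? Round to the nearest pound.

Usage = 16.4 kWh/day × 31 days = 508.4 kWh
First 400 kWh × £0.120 = £48.00
Remaining 108.4 kWh × £0.202 = £21.90
Energy charge = £69.90; + service £8.85 = £78.75 ≈ £79

£79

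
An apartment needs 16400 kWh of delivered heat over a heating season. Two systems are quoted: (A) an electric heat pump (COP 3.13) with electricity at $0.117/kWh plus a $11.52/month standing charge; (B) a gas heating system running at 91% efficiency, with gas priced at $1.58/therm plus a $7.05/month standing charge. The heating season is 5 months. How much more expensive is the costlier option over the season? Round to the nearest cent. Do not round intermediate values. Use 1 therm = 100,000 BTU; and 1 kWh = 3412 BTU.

$336.17

Heat load = 16400 kWh × 3412 = 55,956,800 BTU
Gas: input = 55,956,800 / 0.910 = 61,490,989 BTU = 614.9 therm → 614.9 × $1.58 = $971.56; + 5 × $7.05 standing = $1,006.81
Heat pump: 55,956,800 BTU / 3412 = 16,400 kWh heat; / 3.13 = 5,240 kWh in → × $0.117 = $613.04; + 5 × $11.52 standing = $670.64
Difference = |$1,006.81 − $670.64| = $336.17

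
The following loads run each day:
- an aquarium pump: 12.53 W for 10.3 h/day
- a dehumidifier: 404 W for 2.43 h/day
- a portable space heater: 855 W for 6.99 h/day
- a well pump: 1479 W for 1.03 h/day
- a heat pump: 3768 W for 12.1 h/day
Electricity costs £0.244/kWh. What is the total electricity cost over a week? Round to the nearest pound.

aquarium pump: 12.53 W × 10.3 h × 7 d = 903 Wh = 0.9034 kWh
dehumidifier: 404 W × 2.43 h × 7 d = 6,872 Wh = 6.872 kWh
portable space heater: 855 W × 6.99 h × 7 d = 41,835 Wh = 41.84 kWh
well pump: 1479 W × 1.03 h × 7 d = 10,664 Wh = 10.66 kWh
heat pump: 3768 W × 12.1 h × 7 d = 319,150 Wh = 319.1 kWh
Total energy = 0.9034 + 6.872 + 41.84 + 10.66 + 319.1 = 379.4 kWh
Cost = 379.4 kWh × £0.244 = £92.58 ≈ £93

£93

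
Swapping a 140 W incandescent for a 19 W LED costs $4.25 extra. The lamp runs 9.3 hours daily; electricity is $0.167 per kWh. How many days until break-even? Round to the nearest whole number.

23 days

Power saved = 140 − 19 = 121 W
Daily energy saved = 121 W × 9.3 h = 1125 Wh = 1.1253 kWh
Daily savings = 1.1253 × $0.167 = $0.1879
Payback = $4.25 / $0.1879 per day = 22.62 days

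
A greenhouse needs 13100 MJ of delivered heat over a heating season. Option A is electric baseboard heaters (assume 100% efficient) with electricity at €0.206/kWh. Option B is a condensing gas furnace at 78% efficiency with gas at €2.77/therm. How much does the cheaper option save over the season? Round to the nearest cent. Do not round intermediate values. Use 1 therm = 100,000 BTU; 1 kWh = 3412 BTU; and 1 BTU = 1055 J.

Heat load = 13100 MJ = 13,100,000,000 J / 1055 = 12,417,062 BTU
Gas: input = 12,417,062 / 0.78 = 15,919,310 BTU = 159.2 therm → 159.2 × €2.77 = €440.96
Electric: 12,417,062 BTU / 3412 = 3,639 kWh → × €0.206 = €749.68
Difference = |€440.96 − €749.68| = €308.72

€308.72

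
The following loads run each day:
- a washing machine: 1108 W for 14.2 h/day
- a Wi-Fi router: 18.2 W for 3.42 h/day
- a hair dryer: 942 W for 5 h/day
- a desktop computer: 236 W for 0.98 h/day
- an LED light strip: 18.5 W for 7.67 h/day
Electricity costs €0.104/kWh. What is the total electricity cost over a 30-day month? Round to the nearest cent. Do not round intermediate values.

€65.14

washing machine: 1108 W × 14.2 h × 30 d = 472,008 Wh = 472 kWh
Wi-Fi router: 18.2 W × 3.42 h × 30 d = 1,867 Wh = 1.867 kWh
hair dryer: 942 W × 5 h × 30 d = 141,300 Wh = 141.3 kWh
desktop computer: 236 W × 0.98 h × 30 d = 6,938 Wh = 6.938 kWh
LED light strip: 18.5 W × 7.67 h × 30 d = 4,257 Wh = 4.257 kWh
Total energy = 472 + 1.867 + 141.3 + 6.938 + 4.257 = 626.4 kWh
Cost = 626.4 kWh × €0.104 = €65.14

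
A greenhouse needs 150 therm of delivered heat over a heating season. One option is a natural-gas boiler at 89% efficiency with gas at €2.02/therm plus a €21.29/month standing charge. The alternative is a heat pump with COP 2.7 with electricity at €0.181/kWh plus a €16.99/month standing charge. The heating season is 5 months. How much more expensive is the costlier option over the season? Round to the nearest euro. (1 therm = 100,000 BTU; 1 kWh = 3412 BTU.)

Heat load = 150 therm × 100,000 = 15,000,000 BTU
Gas: input = 15,000,000 / 0.890 = 16,853,933 BTU = 168.5 therm → 168.5 × €2.02 = €340.45; + 5 × €21.29 standing = €446.90
Heat pump: 15,000,000 BTU / 3412 = 4,396 kWh heat; / 2.7 = 1,628 kWh in → × €0.181 = €294.71; + 5 × €16.99 standing = €379.66
Difference = |€446.90 − €379.66| = €67.24 ≈ €67

€67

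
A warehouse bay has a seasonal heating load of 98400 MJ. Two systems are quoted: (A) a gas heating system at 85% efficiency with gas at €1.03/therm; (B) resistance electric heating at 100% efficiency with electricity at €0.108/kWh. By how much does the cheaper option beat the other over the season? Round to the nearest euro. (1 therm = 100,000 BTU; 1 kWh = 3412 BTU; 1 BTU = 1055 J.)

€1822

Heat load = 98400 MJ = 98,400,000,000 J / 1055 = 93,270,142 BTU
Gas: input = 93,270,142 / 0.85 = 109,729,579 BTU = 1,097 therm → 1,097 × €1.03 = €1,130.21
Electric: 93,270,142 BTU / 3412 = 27,340 kWh → × €0.108 = €2,952.28
Difference = |€1,130.21 − €2,952.28| = €1,822.06 ≈ €1822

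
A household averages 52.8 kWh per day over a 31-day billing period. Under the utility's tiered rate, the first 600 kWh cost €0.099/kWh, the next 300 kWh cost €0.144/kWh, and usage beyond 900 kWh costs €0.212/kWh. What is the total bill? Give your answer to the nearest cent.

€258.80

Usage = 52.8 kWh/day × 31 days = 1636.8 kWh
First 600 kWh × €0.099 = €59.40
Next 300 kWh × €0.144 = €43.20
Remaining 736.8 kWh × €0.212 = €156.20
Total = €258.80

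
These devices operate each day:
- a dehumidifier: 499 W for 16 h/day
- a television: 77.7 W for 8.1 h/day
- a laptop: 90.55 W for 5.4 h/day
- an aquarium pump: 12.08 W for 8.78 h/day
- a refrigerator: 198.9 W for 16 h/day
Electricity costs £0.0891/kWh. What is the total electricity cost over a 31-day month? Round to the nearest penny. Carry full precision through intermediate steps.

£34.22

dehumidifier: 499 W × 16 h × 31 d = 247,504 Wh = 247.5 kWh
television: 77.7 W × 8.1 h × 31 d = 19,510 Wh = 19.51 kWh
laptop: 90.55 W × 5.4 h × 31 d = 15,158 Wh = 15.16 kWh
aquarium pump: 12.08 W × 8.78 h × 31 d = 3,288 Wh = 3.288 kWh
refrigerator: 198.9 W × 16 h × 31 d = 98,654 Wh = 98.65 kWh
Total energy = 247.5 + 19.51 + 15.16 + 3.288 + 98.65 = 384.1 kWh
Cost = 384.1 kWh × £0.0891 = £34.22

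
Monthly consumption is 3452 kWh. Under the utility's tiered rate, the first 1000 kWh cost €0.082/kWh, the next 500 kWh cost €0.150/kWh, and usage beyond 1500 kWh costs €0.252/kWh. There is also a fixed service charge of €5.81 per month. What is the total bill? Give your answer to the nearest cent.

€654.71

First 1000 kWh × €0.082 = €82.00
Next 500 kWh × €0.150 = €75.00
Remaining 1952 kWh × €0.252 = €491.90
Energy charge = €648.90; + service €5.81 = €654.71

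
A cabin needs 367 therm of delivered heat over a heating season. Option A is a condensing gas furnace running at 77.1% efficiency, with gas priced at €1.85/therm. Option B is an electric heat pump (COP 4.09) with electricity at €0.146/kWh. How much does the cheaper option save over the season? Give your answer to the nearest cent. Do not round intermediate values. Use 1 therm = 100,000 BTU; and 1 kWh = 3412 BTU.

€496.65

Heat load = 367 therm × 100,000 = 36,700,000 BTU
Gas: input = 36,700,000 / 0.771 = 47,600,519 BTU = 476 therm → 476 × €1.85 = €880.61
Heat pump: 36,700,000 BTU / 3412 = 10,760 kWh heat; / 4.09 = 2,630 kWh in → × €0.146 = €383.96
Difference = |€880.61 − €383.96| = €496.65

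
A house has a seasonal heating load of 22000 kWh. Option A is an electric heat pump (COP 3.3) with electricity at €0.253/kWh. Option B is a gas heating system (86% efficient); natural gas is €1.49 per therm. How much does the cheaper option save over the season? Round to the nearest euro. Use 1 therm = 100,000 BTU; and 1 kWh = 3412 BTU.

Heat load = 22000 kWh × 3412 = 75,064,000 BTU
Gas: input = 75,064,000 / 0.860 = 87,283,721 BTU = 872.8 therm → 872.8 × €1.49 = €1,300.53
Heat pump: 75,064,000 BTU / 3412 = 22,000 kWh heat; / 3.3 = 6,667 kWh in → × €0.253 = €1,686.67
Difference = |€1,300.53 − €1,686.67| = €386.14 ≈ €386

€386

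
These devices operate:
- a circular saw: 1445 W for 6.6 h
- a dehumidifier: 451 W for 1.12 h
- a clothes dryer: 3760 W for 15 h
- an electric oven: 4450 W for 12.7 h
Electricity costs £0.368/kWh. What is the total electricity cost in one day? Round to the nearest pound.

circular saw: 1445 W × 6.6 h = 9,537 Wh = 9.537 kWh
dehumidifier: 451 W × 1.12 h = 505 Wh = 0.5051 kWh
clothes dryer: 3760 W × 15 h = 56,400 Wh = 56.4 kWh
electric oven: 4450 W × 12.7 h = 56,515 Wh = 56.52 kWh
Total energy = 9.537 + 0.5051 + 56.4 + 56.52 = 123 kWh
Cost = 123 kWh × £0.368 = £45.25 ≈ £45

£45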